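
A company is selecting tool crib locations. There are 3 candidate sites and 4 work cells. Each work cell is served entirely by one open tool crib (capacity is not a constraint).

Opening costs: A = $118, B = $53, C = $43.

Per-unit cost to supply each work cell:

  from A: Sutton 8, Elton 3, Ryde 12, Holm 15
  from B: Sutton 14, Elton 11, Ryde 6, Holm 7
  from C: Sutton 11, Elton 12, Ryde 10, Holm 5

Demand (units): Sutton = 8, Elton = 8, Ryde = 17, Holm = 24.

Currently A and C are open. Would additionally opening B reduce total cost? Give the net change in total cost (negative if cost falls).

Current service cost with {A, C}: 378.
Adding B: each work cell re-picks its cheapest; new service cost 310, saving 68.
Extra fixed cost: 53. Net change = 53 − 68 = -15.
(Totals: 539 → 524.)

Yes — net change −15 (cost falls by 15).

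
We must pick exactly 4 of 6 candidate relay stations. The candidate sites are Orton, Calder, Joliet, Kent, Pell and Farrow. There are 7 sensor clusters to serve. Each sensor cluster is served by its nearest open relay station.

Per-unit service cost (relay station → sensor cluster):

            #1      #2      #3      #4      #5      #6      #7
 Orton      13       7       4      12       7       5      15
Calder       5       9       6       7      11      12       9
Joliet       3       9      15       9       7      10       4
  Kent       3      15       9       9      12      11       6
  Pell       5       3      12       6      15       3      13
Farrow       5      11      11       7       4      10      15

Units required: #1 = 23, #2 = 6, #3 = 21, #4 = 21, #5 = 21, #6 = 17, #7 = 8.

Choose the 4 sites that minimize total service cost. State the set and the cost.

With exactly 4 open, each sensor cluster uses its cheapest among the chosen.
{Orton, Joliet, Pell, Farrow}: #1→Joliet 3·23=69, #2→Pell 3·6=18, #3→Orton 4·21=84, #4→Pell 6·21=126, #5→Farrow 4·21=84, #6→Pell 3·17=51, #7→Joliet 4·8=32. Service cost 464.
{Orton, Kent, Pell, Farrow}: service cost 480
{Calder, Joliet, Pell, Farrow}: service cost 506
Among all 15 size-4 choices, {Orton, Joliet, Pell, Farrow} is lowest.

Choose Orton, Joliet, Pell and Farrow; total service cost 464.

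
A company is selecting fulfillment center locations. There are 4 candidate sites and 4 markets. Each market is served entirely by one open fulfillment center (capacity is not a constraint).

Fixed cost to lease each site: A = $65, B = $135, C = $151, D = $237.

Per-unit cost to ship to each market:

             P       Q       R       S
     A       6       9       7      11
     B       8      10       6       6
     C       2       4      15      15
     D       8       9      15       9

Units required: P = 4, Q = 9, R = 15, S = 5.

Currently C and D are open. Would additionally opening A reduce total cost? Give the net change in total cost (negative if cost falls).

Current service cost with {C, D}: 314.
Adding A: each market re-picks its cheapest; new service cost 194, saving 120.
Extra fixed cost: 65. Net change = 65 − 120 = -55.
(Totals: 702 → 647.)

Yes — net change −55 (cost falls by 55).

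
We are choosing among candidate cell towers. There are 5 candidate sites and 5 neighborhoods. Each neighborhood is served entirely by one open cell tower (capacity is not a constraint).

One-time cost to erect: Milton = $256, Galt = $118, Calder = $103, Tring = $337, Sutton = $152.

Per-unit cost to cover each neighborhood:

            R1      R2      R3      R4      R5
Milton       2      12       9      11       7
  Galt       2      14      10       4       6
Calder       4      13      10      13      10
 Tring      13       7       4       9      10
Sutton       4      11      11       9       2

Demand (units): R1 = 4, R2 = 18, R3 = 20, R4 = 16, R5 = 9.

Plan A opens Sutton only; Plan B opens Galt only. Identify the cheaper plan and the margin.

Plan B is cheaper by 52.

Plan A: {Sutton}: R1→Sutton 4·4=16, R2→Sutton 11·18=198, R3→Sutton 11·20=220, R4→Sutton 9·16=144, R5→Sutton 2·9=18. Service 596; fixed 152; total 748.
Plan B: {Galt}: R1→Galt 2·4=8, R2→Galt 14·18=252, R3→Galt 10·20=200, R4→Galt 4·16=64, R5→Galt 6·9=54. Service 578; fixed 118; total 696.
Difference: |748 − 696| = 52.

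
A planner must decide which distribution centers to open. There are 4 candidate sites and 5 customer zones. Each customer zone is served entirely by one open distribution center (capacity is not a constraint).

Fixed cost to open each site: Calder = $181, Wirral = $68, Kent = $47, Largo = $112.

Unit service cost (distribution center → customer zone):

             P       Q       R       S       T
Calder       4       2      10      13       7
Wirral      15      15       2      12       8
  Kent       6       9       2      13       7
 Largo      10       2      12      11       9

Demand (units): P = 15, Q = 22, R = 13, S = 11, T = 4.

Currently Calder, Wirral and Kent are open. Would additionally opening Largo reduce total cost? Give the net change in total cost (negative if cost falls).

No — net change +101 (cost rises by 101).

Current service cost with {Calder, Wirral, Kent}: 290.
Adding Largo: each customer zone re-picks its cheapest; new service cost 279, saving 11.
Extra fixed cost: 112. Net change = 112 − 11 = 101.
(Totals: 586 → 687.)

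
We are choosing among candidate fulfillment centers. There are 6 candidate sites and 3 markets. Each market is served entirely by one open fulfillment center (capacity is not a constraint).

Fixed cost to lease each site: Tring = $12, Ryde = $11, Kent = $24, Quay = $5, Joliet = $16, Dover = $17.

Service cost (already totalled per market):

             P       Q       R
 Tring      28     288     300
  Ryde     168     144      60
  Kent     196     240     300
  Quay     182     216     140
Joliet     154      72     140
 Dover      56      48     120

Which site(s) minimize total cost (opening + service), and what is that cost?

Open Tring, Ryde and Dover; minimum total cost 176.

For any fixed open set, each market goes to its cheapest open site; total = fixed + service.
{Tring, Ryde, Dover}: P→Tring 28, Q→Dover 48, R→Ryde 60. Service 136; fixed 40; total 176.
{Tring, Ryde, Quay, Dover}: service 136 + fixed 45 = 181
{Tring, Ryde, Joliet, Dover}: P→Tring 28, Q→Dover 48, R→Ryde 60. Service 136; fixed 56; total 192.
{Tring, Ryde, Kent, Quay, Joliet, Dover}: P→Tring 28, Q→Dover 48, R→Ryde 60. Service 136; fixed 85; total 221.
No other subset beats 176.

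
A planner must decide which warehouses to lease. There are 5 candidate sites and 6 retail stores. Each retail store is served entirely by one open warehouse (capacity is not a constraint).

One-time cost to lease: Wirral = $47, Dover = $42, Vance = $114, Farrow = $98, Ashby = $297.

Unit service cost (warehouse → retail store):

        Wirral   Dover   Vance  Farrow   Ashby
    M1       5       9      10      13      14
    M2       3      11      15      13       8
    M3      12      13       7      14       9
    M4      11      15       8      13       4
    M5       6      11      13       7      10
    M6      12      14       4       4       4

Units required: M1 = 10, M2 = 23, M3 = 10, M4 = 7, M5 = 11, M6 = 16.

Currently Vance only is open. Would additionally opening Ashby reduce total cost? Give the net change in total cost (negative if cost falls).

Current service cost with {Vance}: 778.
Adding Ashby: each retail store re-picks its cheapest; new service cost 556, saving 222.
Extra fixed cost: 297. Net change = 297 − 222 = 75.
(Totals: 892 → 967.)

No — net change +75 (cost rises by 75).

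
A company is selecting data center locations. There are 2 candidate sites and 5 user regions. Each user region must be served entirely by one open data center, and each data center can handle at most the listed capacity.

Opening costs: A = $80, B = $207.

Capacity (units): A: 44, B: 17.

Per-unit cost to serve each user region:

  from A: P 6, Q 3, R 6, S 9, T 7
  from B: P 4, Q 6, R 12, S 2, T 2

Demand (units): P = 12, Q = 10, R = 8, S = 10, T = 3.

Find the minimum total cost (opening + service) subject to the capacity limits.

Minimum total cost: 341

Open {A}: P→A 6·12=72, Q→A 3·10=30, R→A 6·8=48, S→A 9·10=90, T→A 7·3=21.
Loads: A carries 43/44. Service 261; fixed 80; total 341.
Next best feasible plan costs 463.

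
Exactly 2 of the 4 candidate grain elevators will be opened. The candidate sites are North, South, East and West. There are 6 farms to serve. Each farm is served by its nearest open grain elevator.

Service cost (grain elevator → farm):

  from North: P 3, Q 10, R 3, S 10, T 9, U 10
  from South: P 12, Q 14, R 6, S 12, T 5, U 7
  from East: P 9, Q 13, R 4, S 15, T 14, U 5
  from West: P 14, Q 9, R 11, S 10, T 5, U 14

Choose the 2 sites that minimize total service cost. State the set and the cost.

With exactly 2 open, each farm uses its cheapest among the chosen.
{North, South}: P→North 3, Q→North 10, R→North 3, S→North 10, T→South 5, U→South 7. Service cost 38.
{North, East}: service cost 40
{North, West}: service cost 40
Among all 6 size-2 choices, {North, South} is lowest.

Choose North and South; total service cost 38.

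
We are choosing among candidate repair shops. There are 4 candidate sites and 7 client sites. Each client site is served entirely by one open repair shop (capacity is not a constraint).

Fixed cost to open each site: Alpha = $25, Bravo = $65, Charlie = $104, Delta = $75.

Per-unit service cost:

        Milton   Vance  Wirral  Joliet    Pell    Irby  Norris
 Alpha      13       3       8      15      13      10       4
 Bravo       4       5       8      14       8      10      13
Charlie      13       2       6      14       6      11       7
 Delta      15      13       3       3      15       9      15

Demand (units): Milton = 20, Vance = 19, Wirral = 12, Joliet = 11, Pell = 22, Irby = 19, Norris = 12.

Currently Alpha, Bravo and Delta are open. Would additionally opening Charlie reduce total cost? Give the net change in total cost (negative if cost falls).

No — net change +41 (cost rises by 41).

Current service cost with {Alpha, Bravo, Delta}: 601.
Adding Charlie: each client site re-picks its cheapest; new service cost 538, saving 63.
Extra fixed cost: 104. Net change = 104 − 63 = 41.
(Totals: 766 → 807.)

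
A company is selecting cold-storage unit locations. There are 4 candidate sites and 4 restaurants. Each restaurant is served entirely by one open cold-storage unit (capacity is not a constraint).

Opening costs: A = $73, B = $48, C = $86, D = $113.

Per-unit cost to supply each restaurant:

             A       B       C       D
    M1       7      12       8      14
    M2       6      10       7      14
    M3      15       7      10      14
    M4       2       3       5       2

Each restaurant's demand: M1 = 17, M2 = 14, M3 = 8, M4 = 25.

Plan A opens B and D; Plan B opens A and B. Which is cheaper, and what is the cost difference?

Plan B is cheaper by 181.

Plan A: {B, D}: M1→B 12·17=204, M2→B 10·14=140, M3→B 7·8=56, M4→D 2·25=50. Service 450; fixed 161; total 611.
Plan B: {A, B}: M1→A 7·17=119, M2→A 6·14=84, M3→B 7·8=56, M4→A 2·25=50. Service 309; fixed 121; total 430.
Difference: |611 − 430| = 181.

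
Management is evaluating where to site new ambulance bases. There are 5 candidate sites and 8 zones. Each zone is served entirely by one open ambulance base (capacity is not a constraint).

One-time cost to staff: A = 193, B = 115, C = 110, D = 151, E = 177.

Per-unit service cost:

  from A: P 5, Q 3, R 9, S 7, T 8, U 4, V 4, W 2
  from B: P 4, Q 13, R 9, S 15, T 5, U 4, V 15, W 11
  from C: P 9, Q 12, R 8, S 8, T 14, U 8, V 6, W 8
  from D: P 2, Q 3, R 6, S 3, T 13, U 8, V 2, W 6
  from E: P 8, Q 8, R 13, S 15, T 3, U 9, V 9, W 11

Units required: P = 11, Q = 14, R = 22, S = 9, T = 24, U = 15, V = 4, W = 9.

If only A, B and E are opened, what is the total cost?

Each zone is assigned to its cheapest site among the open ones.
{A, B, E}: P→B 4·11=44, Q→A 3·14=42, R→A 9·22=198, S→A 7·9=63, T→E 3·24=72, U→A 4·15=60, V→A 4·4=16, W→A 2·9=18. Service 513; fixed 485; total 998.

Total cost: 998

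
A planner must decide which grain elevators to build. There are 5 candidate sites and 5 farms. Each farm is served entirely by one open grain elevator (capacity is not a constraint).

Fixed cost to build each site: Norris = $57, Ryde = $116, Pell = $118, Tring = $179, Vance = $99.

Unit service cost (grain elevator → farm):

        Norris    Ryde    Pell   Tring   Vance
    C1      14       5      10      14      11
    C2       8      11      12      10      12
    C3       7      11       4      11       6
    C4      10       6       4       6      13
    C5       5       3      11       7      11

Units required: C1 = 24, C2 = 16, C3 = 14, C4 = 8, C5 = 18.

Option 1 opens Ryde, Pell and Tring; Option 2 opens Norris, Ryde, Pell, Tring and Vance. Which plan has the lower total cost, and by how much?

Option 1 is cheaper by 124.

Option 1: {Ryde, Pell, Tring}: C1→Ryde 5·24=120, C2→Tring 10·16=160, C3→Pell 4·14=56, C4→Pell 4·8=32, C5→Ryde 3·18=54. Service 422; fixed 413; total 835.
Option 2: {Norris, Ryde, Pell, Tring, Vance}: C1→Ryde 5·24=120, C2→Norris 8·16=128, C3→Pell 4·14=56, C4→Pell 4·8=32, C5→Ryde 3·18=54. Service 390; fixed 569; total 959.
Difference: |835 − 959| = 124.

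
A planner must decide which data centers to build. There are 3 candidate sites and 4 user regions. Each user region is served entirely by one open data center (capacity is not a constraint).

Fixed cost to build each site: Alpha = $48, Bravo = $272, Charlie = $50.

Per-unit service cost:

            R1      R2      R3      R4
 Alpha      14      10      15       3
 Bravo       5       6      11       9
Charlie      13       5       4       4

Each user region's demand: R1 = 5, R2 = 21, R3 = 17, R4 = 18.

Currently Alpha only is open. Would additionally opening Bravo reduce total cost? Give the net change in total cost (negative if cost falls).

No — net change +75 (cost rises by 75).

Current service cost with {Alpha}: 589.
Adding Bravo: each user region re-picks its cheapest; new service cost 392, saving 197.
Extra fixed cost: 272. Net change = 272 − 197 = 75.
(Totals: 637 → 712.)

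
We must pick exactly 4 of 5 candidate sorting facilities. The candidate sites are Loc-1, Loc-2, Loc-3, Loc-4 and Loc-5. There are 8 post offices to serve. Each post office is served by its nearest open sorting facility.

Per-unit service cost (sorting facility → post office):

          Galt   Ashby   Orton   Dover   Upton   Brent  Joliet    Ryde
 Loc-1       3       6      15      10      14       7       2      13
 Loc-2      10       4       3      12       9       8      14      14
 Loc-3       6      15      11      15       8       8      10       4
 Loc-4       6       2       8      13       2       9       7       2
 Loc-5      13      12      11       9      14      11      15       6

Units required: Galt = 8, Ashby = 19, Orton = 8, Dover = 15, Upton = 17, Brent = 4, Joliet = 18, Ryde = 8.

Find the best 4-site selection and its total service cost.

Choose Loc-1, Loc-2, Loc-4 and Loc-5; total service cost 335.

With exactly 4 open, each post office uses its cheapest among the chosen.
{Loc-1, Loc-2, Loc-4, Loc-5}: Galt→Loc-1 3·8=24, Ashby→Loc-4 2·19=38, Orton→Loc-2 3·8=24, Dover→Loc-5 9·15=135, Upton→Loc-4 2·17=34, Brent→Loc-1 7·4=28, Joliet→Loc-1 2·18=36, Ryde→Loc-4 2·8=16. Service cost 335.
{Loc-1, Loc-2, Loc-3, Loc-4}: service cost 350
{Loc-1, Loc-3, Loc-4, Loc-5}: service cost 375
Among all 5 size-4 choices, {Loc-1, Loc-2, Loc-4, Loc-5} is lowest.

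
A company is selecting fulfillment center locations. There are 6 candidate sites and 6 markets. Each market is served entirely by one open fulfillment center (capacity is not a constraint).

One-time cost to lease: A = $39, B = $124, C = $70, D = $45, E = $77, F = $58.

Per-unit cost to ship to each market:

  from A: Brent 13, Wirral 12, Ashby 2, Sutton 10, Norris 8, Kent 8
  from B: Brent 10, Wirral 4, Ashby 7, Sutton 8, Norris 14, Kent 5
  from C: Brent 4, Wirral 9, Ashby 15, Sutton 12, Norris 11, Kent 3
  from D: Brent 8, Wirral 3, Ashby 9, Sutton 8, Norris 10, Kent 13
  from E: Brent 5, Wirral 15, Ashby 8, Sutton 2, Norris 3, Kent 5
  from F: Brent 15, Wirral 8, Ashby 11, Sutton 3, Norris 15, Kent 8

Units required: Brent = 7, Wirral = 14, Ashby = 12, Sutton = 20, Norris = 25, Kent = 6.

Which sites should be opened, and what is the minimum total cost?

Open A, D and E; minimum total cost 407.

For any fixed open set, each market goes to its cheapest open site; total = fixed + service.
{A, D, E}: Brent→E 5·7=35, Wirral→D 3·14=42, Ashby→A 2·12=24, Sutton→E 2·20=40, Norris→E 3·25=75, Kent→E 5·6=30. Service 246; fixed 161; total 407.
{D, E}: service 318 + fixed 122 = 440
{A, C, D, E}: Brent→C 4·7=28, Wirral→D 3·14=42, Ashby→A 2·12=24, Sutton→E 2·20=40, Norris→E 3·25=75, Kent→C 3·6=18. Service 227; fixed 231; total 458.
{A, B, C, D, E, F}: Brent→C 4·7=28, Wirral→D 3·14=42, Ashby→A 2·12=24, Sutton→E 2·20=40, Norris→E 3·25=75, Kent→C 3·6=18. Service 227; fixed 413; total 640.
No other subset beats 407.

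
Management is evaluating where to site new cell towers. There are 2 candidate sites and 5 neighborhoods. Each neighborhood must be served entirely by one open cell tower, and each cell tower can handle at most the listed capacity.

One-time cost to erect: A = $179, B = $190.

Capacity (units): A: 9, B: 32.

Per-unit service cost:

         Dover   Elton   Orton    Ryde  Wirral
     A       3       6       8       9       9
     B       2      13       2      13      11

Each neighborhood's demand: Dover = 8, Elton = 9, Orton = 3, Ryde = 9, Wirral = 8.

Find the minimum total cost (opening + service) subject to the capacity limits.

Open {A, B}: Dover→B 2·8=16, Elton→A 6·9=54, Orton→B 2·3=6, Ryde→B 13·9=117, Wirral→B 11·8=88.
Loads: A carries 9/9, B carries 28/32. Service 281; fixed 369; total 650.
Next best feasible plan costs 677.

Minimum total cost: 650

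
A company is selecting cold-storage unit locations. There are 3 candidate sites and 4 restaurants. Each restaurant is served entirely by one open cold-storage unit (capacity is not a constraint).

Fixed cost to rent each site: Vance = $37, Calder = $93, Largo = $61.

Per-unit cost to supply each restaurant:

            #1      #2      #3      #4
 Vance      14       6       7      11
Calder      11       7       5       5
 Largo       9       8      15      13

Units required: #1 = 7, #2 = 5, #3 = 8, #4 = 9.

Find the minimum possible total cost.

For any fixed open set, each restaurant goes to its cheapest open site; total = fixed + service.
{Calder}: #1→Calder 11·7=77, #2→Calder 7·5=35, #3→Calder 5·8=40, #4→Calder 5·9=45. Service 197; fixed 93; total 290.
{Vance}: #1→Vance 14·7=98, #2→Vance 6·5=30, #3→Vance 7·8=56, #4→Vance 11·9=99. Service 283; fixed 37; total 320.
{Vance, Calder}: #1→Calder 11·7=77, #2→Vance 6·5=30, #3→Calder 5·8=40, #4→Calder 5·9=45. Service 192; fixed 130; total 322.
{Vance, Calder, Largo}: service 178 + fixed 191 = 369
No other subset beats 290.

Minimum total cost: 290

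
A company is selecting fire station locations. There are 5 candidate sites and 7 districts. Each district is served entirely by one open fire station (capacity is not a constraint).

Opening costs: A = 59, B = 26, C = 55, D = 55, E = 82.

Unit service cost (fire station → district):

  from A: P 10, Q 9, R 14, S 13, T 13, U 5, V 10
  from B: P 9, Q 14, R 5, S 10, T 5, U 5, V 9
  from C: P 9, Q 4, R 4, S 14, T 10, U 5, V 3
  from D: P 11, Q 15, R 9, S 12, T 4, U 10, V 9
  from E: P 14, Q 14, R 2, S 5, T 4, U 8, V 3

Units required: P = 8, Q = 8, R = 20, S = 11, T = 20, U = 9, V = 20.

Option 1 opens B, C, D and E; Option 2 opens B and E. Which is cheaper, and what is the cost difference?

Option 2 is cheaper by 30.

Option 1: {B, C, D, E}: P→B 9·8=72, Q→C 4·8=32, R→E 2·20=40, S→E 5·11=55, T→D 4·20=80, U→B 5·9=45, V→C 3·20=60. Service 384; fixed 218; total 602.
Option 2: {B, E}: P→B 9·8=72, Q→B 14·8=112, R→E 2·20=40, S→E 5·11=55, T→E 4·20=80, U→B 5·9=45, V→E 3·20=60. Service 464; fixed 108; total 572.
Difference: |602 − 572| = 30.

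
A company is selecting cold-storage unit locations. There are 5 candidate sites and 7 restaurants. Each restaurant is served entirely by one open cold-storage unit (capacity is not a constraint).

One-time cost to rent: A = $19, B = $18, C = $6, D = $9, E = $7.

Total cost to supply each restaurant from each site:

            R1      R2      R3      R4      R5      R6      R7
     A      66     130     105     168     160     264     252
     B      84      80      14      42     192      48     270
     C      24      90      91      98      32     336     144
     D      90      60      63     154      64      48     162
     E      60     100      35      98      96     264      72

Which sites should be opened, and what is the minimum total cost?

For any fixed open set, each restaurant goes to its cheapest open site; total = fixed + service.
{B, C, D, E}: R1→C 24, R2→D 60, R3→B 14, R4→B 42, R5→C 32, R6→B 48, R7→E 72. Service 292; fixed 40; total 332.
{B, C, E}: service 312 + fixed 31 = 343
{A, B, C, D, E}: R1→C 24, R2→D 60, R3→B 14, R4→B 42, R5→C 32, R6→B 48, R7→E 72. Service 292; fixed 59; total 351.
{C}: service 815 + fixed 6 = 821
No other subset beats 332.

Open B, C, D and E; minimum total cost 332.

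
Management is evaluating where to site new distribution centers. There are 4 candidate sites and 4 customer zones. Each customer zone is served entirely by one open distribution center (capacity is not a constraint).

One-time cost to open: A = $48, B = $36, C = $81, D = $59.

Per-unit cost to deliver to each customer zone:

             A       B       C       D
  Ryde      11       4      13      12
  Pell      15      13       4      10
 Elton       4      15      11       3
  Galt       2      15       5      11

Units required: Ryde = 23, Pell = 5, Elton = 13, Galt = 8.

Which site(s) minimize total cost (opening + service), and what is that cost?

For any fixed open set, each customer zone goes to its cheapest open site; total = fixed + service.
{A, B}: Ryde→B 4·23=92, Pell→B 13·5=65, Elton→A 4·13=52, Galt→A 2·8=16. Service 225; fixed 84; total 309.
{A, B, D}: service 197 + fixed 143 = 340
{A, B, C}: service 180 + fixed 165 = 345
{A, B, C, D}: service 167 + fixed 224 = 391
No other subset beats 309.

Open A and B; minimum total cost 309.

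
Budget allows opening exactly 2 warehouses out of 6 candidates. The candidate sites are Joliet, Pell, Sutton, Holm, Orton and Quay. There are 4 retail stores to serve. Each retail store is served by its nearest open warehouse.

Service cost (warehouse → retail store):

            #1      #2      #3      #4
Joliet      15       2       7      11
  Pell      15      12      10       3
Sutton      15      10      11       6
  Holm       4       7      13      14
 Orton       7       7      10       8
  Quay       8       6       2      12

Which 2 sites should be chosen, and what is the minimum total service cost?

With exactly 2 open, each retail store uses its cheapest among the chosen.
{Pell, Quay}: #1→Quay 8, #2→Quay 6, #3→Quay 2, #4→Pell 3. Service cost 19.
{Sutton, Quay}: service cost 22
{Joliet, Quay}: service cost 23
Among all 15 size-2 choices, {Pell, Quay} is lowest.

Choose Pell and Quay; total service cost 19.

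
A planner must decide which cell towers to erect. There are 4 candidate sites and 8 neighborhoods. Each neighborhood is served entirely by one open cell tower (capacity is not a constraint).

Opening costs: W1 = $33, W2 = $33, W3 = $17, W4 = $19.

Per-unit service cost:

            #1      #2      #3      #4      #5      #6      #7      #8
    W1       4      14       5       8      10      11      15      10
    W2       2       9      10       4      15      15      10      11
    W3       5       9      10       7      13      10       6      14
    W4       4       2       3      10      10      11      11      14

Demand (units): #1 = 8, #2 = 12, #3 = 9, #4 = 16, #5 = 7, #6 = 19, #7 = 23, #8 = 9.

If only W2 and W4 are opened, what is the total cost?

Total cost: 791

Each neighborhood is assigned to its cheapest site among the open ones.
{W2, W4}: #1→W2 2·8=16, #2→W4 2·12=24, #3→W4 3·9=27, #4→W2 4·16=64, #5→W4 10·7=70, #6→W4 11·19=209, #7→W2 10·23=230, #8→W2 11·9=99. Service 739; fixed 52; total 791.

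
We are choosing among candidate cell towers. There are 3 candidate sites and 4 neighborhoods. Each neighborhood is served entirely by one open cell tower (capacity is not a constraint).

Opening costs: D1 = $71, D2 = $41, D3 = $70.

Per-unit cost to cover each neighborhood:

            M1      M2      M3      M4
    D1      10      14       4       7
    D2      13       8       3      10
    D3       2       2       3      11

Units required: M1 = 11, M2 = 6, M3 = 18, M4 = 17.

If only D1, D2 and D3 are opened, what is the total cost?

Each neighborhood is assigned to its cheapest site among the open ones.
{D1, D2, D3}: M1→D3 2·11=22, M2→D3 2·6=12, M3→D2 3·18=54, M4→D1 7·17=119. Service 207; fixed 182; total 389.

Total cost: 389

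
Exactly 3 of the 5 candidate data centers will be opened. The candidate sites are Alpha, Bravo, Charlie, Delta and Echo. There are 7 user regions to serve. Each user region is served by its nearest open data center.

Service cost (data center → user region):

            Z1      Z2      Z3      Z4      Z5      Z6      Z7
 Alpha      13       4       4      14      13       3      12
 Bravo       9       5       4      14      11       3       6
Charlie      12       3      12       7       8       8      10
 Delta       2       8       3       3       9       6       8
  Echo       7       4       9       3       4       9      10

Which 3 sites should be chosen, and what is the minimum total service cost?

Choose Bravo, Delta and Echo; total service cost 25.

With exactly 3 open, each user region uses its cheapest among the chosen.
{Bravo, Delta, Echo}: Z1→Delta 2, Z2→Echo 4, Z3→Delta 3, Z4→Delta 3, Z5→Echo 4, Z6→Bravo 3, Z7→Bravo 6. Service cost 25.
{Alpha, Delta, Echo}: service cost 27
{Bravo, Charlie, Delta}: service cost 28
Among all 10 size-3 choices, {Bravo, Delta, Echo} is lowest.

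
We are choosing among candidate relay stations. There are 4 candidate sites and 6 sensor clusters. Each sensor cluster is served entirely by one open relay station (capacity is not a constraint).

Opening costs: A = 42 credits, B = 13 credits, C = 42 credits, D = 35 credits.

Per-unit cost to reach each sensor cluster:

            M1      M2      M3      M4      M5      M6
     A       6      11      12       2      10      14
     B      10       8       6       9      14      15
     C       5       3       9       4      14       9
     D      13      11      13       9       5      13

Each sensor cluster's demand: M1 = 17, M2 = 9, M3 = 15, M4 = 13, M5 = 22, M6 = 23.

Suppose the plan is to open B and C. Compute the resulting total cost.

Each sensor cluster is assigned to its cheapest site among the open ones.
{B, C}: M1→C 5·17=85, M2→C 3·9=27, M3→B 6·15=90, M4→C 4·13=52, M5→B 14·22=308, M6→C 9·23=207. Service 769; fixed 55; total 824.

Total cost: 824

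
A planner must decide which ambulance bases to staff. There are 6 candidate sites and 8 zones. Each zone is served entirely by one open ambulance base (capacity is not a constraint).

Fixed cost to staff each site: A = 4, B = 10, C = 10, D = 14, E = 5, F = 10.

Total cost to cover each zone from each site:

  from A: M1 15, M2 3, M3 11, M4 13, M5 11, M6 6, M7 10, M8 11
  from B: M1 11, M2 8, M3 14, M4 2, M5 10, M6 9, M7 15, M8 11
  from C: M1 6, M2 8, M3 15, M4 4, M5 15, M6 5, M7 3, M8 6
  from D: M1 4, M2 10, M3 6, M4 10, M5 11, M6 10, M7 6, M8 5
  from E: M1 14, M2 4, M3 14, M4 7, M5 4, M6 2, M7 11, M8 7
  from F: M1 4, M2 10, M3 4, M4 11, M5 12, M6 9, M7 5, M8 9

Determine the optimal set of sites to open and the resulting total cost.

Open E and F; minimum total cost 52.

For any fixed open set, each zone goes to its cheapest open site; total = fixed + service.
{E, F}: M1→F 4, M2→E 4, M3→F 4, M4→E 7, M5→E 4, M6→E 2, M7→F 5, M8→E 7. Service 37; fixed 15; total 52.
{A, E, F}: service 36 + fixed 19 = 55
{C, E, F}: service 31 + fixed 25 = 56
{A, B, C, D, E, F}: service 27 + fixed 53 = 80
No other subset beats 52.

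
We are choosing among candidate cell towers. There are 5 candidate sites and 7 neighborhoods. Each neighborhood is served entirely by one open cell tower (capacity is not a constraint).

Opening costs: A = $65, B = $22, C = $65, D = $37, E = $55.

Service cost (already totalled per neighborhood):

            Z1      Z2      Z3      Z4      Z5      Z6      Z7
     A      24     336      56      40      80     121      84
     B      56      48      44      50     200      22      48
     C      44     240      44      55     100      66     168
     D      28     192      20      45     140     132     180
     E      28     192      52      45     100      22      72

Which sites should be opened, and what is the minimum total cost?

Open A and B; minimum total cost 393.

For any fixed open set, each neighborhood goes to its cheapest open site; total = fixed + service.
{A, B}: Z1→A 24, Z2→B 48, Z3→B 44, Z4→A 40, Z5→A 80, Z6→B 22, Z7→B 48. Service 306; fixed 87; total 393.
{A, B, D}: service 282 + fixed 124 = 406
{B, D}: service 351 + fixed 59 = 410
{A, B, C, D, E}: service 282 + fixed 244 = 526
No other subset beats 393.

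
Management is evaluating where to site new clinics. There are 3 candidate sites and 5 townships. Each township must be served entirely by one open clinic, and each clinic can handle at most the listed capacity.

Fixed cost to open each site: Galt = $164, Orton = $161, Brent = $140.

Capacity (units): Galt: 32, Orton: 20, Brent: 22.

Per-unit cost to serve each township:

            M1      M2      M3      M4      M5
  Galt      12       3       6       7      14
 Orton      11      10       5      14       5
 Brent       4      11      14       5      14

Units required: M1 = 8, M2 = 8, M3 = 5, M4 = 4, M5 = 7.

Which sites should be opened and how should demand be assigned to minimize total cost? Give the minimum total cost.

Open {Galt}: M1→Galt 12·8=96, M2→Galt 3·8=24, M3→Galt 6·5=30, M4→Galt 7·4=28, M5→Galt 14·7=98.
Loads: Galt carries 32/32. Service 276; fixed 164; total 440.
Next best feasible plan costs 493.

Minimum total cost: 440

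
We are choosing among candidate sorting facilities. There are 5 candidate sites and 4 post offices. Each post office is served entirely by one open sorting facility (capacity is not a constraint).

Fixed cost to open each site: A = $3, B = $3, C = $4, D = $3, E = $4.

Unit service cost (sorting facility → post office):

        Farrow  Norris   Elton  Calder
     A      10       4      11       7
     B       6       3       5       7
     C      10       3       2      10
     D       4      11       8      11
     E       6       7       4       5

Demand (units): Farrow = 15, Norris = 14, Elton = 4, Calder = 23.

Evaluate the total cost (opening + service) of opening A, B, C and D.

Total cost: 284

Each post office is assigned to its cheapest site among the open ones.
{A, B, C, D}: Farrow→D 4·15=60, Norris→B 3·14=42, Elton→C 2·4=8, Calder→A 7·23=161. Service 271; fixed 13; total 284.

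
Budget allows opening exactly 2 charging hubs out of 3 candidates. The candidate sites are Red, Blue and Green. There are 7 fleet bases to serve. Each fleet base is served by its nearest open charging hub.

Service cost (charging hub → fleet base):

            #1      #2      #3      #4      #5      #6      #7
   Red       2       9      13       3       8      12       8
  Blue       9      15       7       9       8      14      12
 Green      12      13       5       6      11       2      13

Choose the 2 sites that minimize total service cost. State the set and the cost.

With exactly 2 open, each fleet base uses its cheapest among the chosen.
{Red, Green}: #1→Red 2, #2→Red 9, #3→Green 5, #4→Red 3, #5→Red 8, #6→Green 2, #7→Red 8. Service cost 37.
{Red, Blue}: service cost 49
{Blue, Green}: service cost 55
Among all 3 size-2 choices, {Red, Green} is lowest.

Choose Red and Green; total service cost 37.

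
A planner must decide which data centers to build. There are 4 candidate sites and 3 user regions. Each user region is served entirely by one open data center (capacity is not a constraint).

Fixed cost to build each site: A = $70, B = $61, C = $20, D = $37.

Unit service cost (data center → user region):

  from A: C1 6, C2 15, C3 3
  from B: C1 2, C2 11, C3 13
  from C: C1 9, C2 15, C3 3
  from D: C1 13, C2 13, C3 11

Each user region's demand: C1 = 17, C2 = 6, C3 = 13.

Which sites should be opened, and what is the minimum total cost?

For any fixed open set, each user region goes to its cheapest open site; total = fixed + service.
{B, C}: C1→B 2·17=34, C2→B 11·6=66, C3→C 3·13=39. Service 139; fixed 81; total 220.
{B, C, D}: service 139 + fixed 118 = 257
{A, B}: service 139 + fixed 131 = 270
{A, B, C, D}: service 139 + fixed 188 = 327
(All 15 nonempty subsets were checked; B and C is lowest.)

Open B and C; minimum total cost 220.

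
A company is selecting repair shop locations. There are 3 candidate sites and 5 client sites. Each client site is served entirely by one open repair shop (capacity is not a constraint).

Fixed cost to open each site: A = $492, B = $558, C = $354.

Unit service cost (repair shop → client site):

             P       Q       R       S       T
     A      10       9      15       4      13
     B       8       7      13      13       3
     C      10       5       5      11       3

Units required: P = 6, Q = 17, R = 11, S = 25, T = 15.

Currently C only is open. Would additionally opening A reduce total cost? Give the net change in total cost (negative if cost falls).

No — net change +317 (cost rises by 317).

Current service cost with {C}: 520.
Adding A: each client site re-picks its cheapest; new service cost 345, saving 175.
Extra fixed cost: 492. Net change = 492 − 175 = 317.
(Totals: 874 → 1191.)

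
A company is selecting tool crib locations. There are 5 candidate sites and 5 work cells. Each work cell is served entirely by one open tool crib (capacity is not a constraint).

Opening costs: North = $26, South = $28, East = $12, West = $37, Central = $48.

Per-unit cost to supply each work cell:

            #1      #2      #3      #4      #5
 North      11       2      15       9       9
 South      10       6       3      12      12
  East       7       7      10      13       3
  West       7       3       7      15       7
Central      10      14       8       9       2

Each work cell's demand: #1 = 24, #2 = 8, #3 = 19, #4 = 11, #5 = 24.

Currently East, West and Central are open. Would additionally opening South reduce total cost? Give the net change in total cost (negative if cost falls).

Current service cost with {East, West, Central}: 472.
Adding South: each work cell re-picks its cheapest; new service cost 396, saving 76.
Extra fixed cost: 28. Net change = 28 − 76 = -48.
(Totals: 569 → 521.)

Yes — net change −48 (cost falls by 48).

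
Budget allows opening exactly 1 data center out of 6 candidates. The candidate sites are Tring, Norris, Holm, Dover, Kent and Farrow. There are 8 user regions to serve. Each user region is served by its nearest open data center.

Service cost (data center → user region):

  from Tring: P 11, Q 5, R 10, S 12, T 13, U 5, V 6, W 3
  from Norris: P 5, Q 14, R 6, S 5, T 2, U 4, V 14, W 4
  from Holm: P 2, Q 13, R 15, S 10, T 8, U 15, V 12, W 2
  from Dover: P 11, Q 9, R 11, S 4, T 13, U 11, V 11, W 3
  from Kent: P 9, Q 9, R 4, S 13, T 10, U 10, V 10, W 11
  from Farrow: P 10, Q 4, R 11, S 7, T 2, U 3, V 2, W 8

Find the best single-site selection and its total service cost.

With exactly 1 open, each user region uses its cheapest among the chosen.
{Farrow}: P→Farrow 10, Q→Farrow 4, R→Farrow 11, S→Farrow 7, T→Farrow 2, U→Farrow 3, V→Farrow 2, W→Farrow 8. Service cost 47.
{Norris}: service cost 54
{Tring}: service cost 65
Among all 6 size-1 choices, {Farrow} is lowest.

Choose Farrow only; total service cost 47.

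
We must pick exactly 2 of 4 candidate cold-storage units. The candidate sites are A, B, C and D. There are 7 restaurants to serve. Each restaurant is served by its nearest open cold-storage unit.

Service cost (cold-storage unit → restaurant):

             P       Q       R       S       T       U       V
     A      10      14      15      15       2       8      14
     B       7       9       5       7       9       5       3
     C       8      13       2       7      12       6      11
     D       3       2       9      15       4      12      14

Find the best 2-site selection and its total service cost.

With exactly 2 open, each restaurant uses its cheapest among the chosen.
{B, D}: P→D 3, Q→D 2, R→B 5, S→B 7, T→D 4, U→B 5, V→B 3. Service cost 29.
{C, D}: service cost 35
{A, B}: service cost 38
Among all 6 size-2 choices, {B, D} is lowest.

Choose B and D; total service cost 29.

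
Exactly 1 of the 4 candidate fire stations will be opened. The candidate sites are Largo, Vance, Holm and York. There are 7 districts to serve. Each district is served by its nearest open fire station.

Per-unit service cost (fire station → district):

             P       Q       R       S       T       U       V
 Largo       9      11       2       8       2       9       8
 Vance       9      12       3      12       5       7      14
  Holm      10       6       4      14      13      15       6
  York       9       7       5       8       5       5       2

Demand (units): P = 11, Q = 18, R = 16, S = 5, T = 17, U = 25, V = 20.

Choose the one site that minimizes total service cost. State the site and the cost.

Choose York only; total service cost 595.

With exactly 1 open, each district uses its cheapest among the chosen.
{York}: P→York 9·11=99, Q→York 7·18=126, R→York 5·16=80, S→York 8·5=40, T→York 5·17=85, U→York 5·25=125, V→York 2·20=40. Service cost 595.
{Largo}: service cost 788
{Vance}: service cost 963
Among all 4 size-1 choices, {York} is lowest.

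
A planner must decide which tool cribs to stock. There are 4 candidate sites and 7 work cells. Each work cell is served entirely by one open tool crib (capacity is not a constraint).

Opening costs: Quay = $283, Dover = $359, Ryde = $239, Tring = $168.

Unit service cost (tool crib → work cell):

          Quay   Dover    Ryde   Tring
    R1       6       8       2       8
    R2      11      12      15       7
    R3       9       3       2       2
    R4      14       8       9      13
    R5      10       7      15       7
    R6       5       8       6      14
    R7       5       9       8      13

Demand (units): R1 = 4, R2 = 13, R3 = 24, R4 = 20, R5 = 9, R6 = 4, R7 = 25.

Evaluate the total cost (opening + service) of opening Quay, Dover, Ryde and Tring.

Each work cell is assigned to its cheapest site among the open ones.
{Quay, Dover, Ryde, Tring}: R1→Ryde 2·4=8, R2→Tring 7·13=91, R3→Ryde 2·24=48, R4→Dover 8·20=160, R5→Dover 7·9=63, R6→Quay 5·4=20, R7→Quay 5·25=125. Service 515; fixed 1049; total 1564.

Total cost: 1564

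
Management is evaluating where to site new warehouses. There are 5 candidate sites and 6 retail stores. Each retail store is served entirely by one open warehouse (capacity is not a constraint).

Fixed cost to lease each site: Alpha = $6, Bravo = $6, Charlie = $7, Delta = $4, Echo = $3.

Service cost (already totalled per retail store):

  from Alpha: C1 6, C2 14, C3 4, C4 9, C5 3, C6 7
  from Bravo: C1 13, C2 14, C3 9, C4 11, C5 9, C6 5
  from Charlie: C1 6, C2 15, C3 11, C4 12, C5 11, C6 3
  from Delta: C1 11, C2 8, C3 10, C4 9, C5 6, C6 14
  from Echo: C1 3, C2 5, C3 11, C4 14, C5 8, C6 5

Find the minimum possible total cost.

For any fixed open set, each retail store goes to its cheapest open site; total = fixed + service.
{Alpha, Echo}: C1→Echo 3, C2→Echo 5, C3→Alpha 4, C4→Alpha 9, C5→Alpha 3, C6→Echo 5. Service 29; fixed 9; total 38.
{Alpha, Delta, Echo}: C1→Echo 3, C2→Echo 5, C3→Alpha 4, C4→Alpha 9, C5→Alpha 3, C6→Echo 5. Service 29; fixed 13; total 42.
{Alpha, Charlie, Echo}: service 27 + fixed 16 = 43
{Alpha, Bravo, Charlie, Delta, Echo}: service 27 + fixed 26 = 53
No other subset beats 38.

Minimum total cost: 38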